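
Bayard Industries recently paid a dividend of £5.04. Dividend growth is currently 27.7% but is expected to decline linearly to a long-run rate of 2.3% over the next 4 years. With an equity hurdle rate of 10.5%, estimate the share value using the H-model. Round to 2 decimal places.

£94.10

H-model: P₀ = D₀[(1+g_L) + H(g_S−g_L)]/(r−g_L), with H = 4/2 = 2.
P₀ = 5.04 × [(1+0.023) + 2×(0.277−0.023)] / (0.105−0.023)
   = 5.04 × 1.5310 / 0.082 = 94.1005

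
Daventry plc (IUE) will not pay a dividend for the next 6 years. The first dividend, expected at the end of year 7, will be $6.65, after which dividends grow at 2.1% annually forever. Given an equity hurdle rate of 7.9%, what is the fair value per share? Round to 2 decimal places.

Deferred-dividend DDM. At t=6 the remaining stream is a growing perpetuity with first payment D_7 = 6.65.
V_6 = D_7/(r−g) = 6.65/(0.079−0.021) = 114.6552
P₀ = V_6/(1+r)^6 = 114.6552/(1+0.079)^6 = 72.6549

$72.65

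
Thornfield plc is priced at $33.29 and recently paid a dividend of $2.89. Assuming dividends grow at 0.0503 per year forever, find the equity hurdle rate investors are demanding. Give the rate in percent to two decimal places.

14.15%

Rearranging the constant-growth DDM: r = D₁/P₀ + g.
D₁ = 2.89 × (1 + 0.0503) = 3.0354.
r = 3.0354 / 33.29 + 0.0503 = 0.09118 + 0.0503 = 0.14148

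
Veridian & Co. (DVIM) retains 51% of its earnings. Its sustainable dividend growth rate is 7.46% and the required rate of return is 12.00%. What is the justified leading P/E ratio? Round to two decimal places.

Payout ratio b = 1 − 0.51 = 0.49.
Justified leading P/E = b/(r−g) = 0.49/(0.12−0.0746) = 10.7930

10.79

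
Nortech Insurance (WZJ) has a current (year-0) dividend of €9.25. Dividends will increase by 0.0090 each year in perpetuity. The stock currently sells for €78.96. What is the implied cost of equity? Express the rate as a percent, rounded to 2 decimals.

Rearranging the constant-growth DDM: r = D₁/P₀ + g.
D₁ = 9.25 × (1 + 0.009) = 9.3332.
r = 9.3332 / 78.96 + 0.009 = 0.11820 + 0.009 = 0.12720

12.72%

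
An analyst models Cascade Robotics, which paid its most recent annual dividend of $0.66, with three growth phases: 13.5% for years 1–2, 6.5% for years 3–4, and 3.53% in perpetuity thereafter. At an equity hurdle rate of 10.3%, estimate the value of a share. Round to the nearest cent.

$12.67

Three-stage DDM. Project D₁…D_4; terminal Gordon value at t=4 with g = 0.0353; discount at r = 0.103.
D_1 = 0.7491
D_2 = 0.8502
D_3 = 0.9055
D_4 = 0.9644
TV_4 = 0.9984/(0.103−0.0353) = 14.7473
P₀ = Σ Dₜ/(1+r)ᵗ + TV_4/(1+r)^4 = 12.6678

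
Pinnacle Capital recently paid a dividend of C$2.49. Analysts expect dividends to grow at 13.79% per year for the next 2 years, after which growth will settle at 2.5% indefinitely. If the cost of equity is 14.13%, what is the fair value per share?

Two-stage DDM. Project D₁…D_2 at 0.1379, terminal growth 0.025, discount at r = 0.1413.
D_1 = 2.8334
D_2 = 3.2241
Terminal value at t=2: TV = D_3/(r−g) = 3.3047/(0.1413−0.025) = 28.4153
P₀ = 2.8334/(1+0.1413)^1 + 3.2241/(1+0.1413)^2 + 28.4153/(1+0.1413)^2 = 26.7726

C$26.77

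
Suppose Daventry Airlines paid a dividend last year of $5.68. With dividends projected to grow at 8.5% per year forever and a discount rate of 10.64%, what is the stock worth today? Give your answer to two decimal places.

$287.98

Gordon growth model: P₀ = D₁/(r − g). D₁ = 5.68 × (1 + 0.085) = 6.1628.
P₀ = 6.1628 / (0.1064 − 0.085) = 6.1628 / 0.0214 = 287.9813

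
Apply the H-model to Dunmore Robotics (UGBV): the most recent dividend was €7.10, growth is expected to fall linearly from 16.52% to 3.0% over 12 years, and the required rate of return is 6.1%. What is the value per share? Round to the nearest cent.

H-model: P₀ = D₀[(1+g_L) + H(g_S−g_L)]/(r−g_L), with H = 12/2 = 6.
P₀ = 7.10 × [(1+0.03) + 6×(0.1652−0.03)] / (0.061−0.03)
   = 7.10 × 1.8412 / 0.031 = 421.6942

€421.69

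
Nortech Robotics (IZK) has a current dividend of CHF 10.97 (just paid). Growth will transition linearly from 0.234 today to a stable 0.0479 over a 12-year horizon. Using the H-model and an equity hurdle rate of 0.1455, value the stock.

H-model: P₀ = D₀[(1+g_L) + H(g_S−g_L)]/(r−g_L), with H = 12/2 = 6.
P₀ = 10.97 × [(1+0.0479) + 6×(0.234−0.0479)] / (0.1455−0.0479)
   = 10.97 × 2.1645 / 0.0976 = 243.2845

CHF 243.28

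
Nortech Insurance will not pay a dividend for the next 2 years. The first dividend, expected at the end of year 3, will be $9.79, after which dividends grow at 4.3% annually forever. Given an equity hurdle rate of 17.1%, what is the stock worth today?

Deferred-dividend DDM. At t=2 the remaining stream is a growing perpetuity with first payment D_3 = 9.79.
V_2 = D_3/(r−g) = 9.79/(0.171−0.043) = 76.4844
P₀ = V_2/(1+r)^2 = 76.4844/(1+0.171)^2 = 55.7775

$55.78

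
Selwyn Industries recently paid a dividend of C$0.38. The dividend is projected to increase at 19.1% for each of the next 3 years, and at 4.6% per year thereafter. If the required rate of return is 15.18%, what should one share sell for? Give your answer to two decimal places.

C$5.37

Two-stage DDM. Project D₁…D_3 at 0.191, terminal growth 0.046, discount at r = 0.1518.
D_1 = 0.4526
D_2 = 0.5390
D_3 = 0.6420
Terminal value at t=3: TV = D_4/(r−g) = 0.6715/(0.1518−0.046) = 6.3469
P₀ = 0.4526/(1+0.1518)^1 + 0.5390/(1+0.1518)^2 + 0.6420/(1+0.1518)^3 + 6.3469/(1+0.1518)^3 = 5.3731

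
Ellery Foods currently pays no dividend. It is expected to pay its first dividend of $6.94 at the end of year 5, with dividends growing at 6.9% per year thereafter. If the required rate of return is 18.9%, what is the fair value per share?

$28.94

Deferred-dividend DDM. At t=4 the remaining stream is a growing perpetuity with first payment D_5 = 6.94.
V_4 = D_5/(r−g) = 6.94/(0.189−0.069) = 57.8333
P₀ = V_4/(1+r)^4 = 57.8333/(1+0.189)^4 = 28.9368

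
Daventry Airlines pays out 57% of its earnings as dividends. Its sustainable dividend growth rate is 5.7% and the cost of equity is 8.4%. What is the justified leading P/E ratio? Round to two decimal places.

21.11

Justified leading P/E = b/(r−g) = 0.57/(0.084−0.057) = 21.1111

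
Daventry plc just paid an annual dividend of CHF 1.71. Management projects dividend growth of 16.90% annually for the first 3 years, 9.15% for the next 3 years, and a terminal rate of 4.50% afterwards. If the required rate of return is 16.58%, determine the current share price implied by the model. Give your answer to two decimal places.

CHF 21.94

Three-stage DDM. Project D₁…D_6; terminal Gordon value at t=6 with g = 0.045; discount at r = 0.1658.
D_1 = 1.9990
D_2 = 2.3368
D_3 = 2.7317
D_4 = 2.9817
D_5 = 3.2545
D_6 = 3.5523
TV_6 = 3.7122/(0.1658−0.045) = 30.7298
P₀ = Σ Dₜ/(1+r)ᵗ + TV_6/(1+r)^6 = 21.9398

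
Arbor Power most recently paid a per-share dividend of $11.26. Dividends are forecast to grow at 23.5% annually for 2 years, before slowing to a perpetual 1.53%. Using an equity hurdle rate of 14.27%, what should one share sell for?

$130.14

Two-stage DDM. Project D₁…D_2 at 0.235, terminal growth 0.0153, discount at r = 0.1427.
D_1 = 13.9061
D_2 = 17.1740
Terminal value at t=2: TV = D_3/(r−g) = 17.4368/(0.1427−0.0153) = 136.8665
P₀ = 13.9061/(1+0.1427)^1 + 17.1740/(1+0.1427)^2 + 136.8665/(1+0.1427)^2 = 130.1393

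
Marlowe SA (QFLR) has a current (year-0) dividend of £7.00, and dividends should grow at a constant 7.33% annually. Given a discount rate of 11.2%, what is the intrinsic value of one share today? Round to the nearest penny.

Gordon growth model: P₀ = D₁/(r − g). D₁ = 7.00 × (1 + 0.0733) = 7.5131.
P₀ = 7.5131 / (0.112 − 0.0733) = 7.5131 / 0.0387 = 194.1370

£194.14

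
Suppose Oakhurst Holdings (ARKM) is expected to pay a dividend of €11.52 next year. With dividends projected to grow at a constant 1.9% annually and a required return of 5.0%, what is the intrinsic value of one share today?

€371.61

Gordon growth model: P₀ = D₁/(r − g), with D₁ = 11.52 given directly.
P₀ = 11.5200 / (0.05 − 0.019) = 11.5200 / 0.031 = 371.6129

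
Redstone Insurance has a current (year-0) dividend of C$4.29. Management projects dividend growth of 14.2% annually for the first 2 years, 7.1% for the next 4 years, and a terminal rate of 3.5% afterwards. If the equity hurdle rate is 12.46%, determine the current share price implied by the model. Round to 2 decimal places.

Three-stage DDM. Project D₁…D_6; terminal Gordon value at t=6 with g = 0.035; discount at r = 0.1246.
D_1 = 4.8992
D_2 = 5.5949
D_3 = 5.9921
D_4 = 6.4175
D_5 = 6.8732
D_6 = 7.3612
TV_6 = 7.6188/(0.1246−0.035) = 85.0315
P₀ = Σ Dₜ/(1+r)ᵗ + TV_6/(1+r)^6 = 66.4980

C$66.50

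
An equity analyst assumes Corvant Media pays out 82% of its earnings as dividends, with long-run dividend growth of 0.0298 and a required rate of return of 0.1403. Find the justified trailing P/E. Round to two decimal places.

Justified trailing P/E = b(1+g)/(r−g) = 0.82×(1+0.0298)/(0.1403−0.0298) = 7.6420

7.64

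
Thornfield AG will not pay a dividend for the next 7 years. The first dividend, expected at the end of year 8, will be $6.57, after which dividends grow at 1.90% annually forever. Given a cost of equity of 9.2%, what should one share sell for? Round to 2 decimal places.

Deferred-dividend DDM. At t=7 the remaining stream is a growing perpetuity with first payment D_8 = 6.57.
V_7 = D_8/(r−g) = 6.57/(0.092−0.019) = 90.0000
P₀ = V_7/(1+r)^7 = 90.0000/(1+0.092)^7 = 48.6053

$48.61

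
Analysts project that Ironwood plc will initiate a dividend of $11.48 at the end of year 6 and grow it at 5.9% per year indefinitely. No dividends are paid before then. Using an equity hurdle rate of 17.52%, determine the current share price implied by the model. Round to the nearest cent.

$44.07

Deferred-dividend DDM. At t=5 the remaining stream is a growing perpetuity with first payment D_6 = 11.48.
V_5 = D_6/(r−g) = 11.48/(0.1752−0.059) = 98.7952
P₀ = V_5/(1+r)^5 = 98.7952/(1+0.1752)^5 = 44.0734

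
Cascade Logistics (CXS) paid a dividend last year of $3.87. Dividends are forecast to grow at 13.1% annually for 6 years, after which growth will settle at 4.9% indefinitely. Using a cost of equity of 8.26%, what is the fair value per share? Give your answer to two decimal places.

Two-stage DDM. Project D₁…D_6 at 0.131, terminal growth 0.049, discount at r = 0.0826.
D_1 = 4.3770
D_2 = 4.9504
D_3 = 5.5988
D_4 = 6.3323
D_5 = 7.1618
D_6 = 8.1000
Terminal value at t=6: TV = D_7/(r−g) = 8.4969/(0.0826−0.049) = 252.8848
P₀ = 4.3770/(1+0.0826)^1 + 4.9504/(1+0.0826)^2 + 5.5988/(1+0.0826)^3 + 6.3323/(1+0.0826)^4 + 7.1618/(1+0.0826)^5 + 8.1000/(1+0.0826)^6 + 252.8848/(1+0.0826)^6 = 184.2143

$184.21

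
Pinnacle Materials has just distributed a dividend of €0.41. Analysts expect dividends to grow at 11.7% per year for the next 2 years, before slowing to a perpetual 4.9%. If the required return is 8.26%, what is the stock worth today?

Two-stage DDM. Project D₁…D_2 at 0.117, terminal growth 0.049, discount at r = 0.0826.
D_1 = 0.4580
D_2 = 0.5116
Terminal value at t=2: TV = D_3/(r−g) = 0.5366/(0.0826−0.049) = 15.9708
P₀ = 0.4580/(1+0.0826)^1 + 0.5116/(1+0.0826)^2 + 15.9708/(1+0.0826)^2 = 14.4862

€14.49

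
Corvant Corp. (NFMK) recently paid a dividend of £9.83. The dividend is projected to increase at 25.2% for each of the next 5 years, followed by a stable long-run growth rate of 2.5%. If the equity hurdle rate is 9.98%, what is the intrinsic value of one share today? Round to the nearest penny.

Two-stage DDM. Project D₁…D_5 at 0.252, terminal growth 0.025, discount at r = 0.0998.
D_1 = 12.3072
D_2 = 15.4086
D_3 = 19.2915
D_4 = 24.1530
D_5 = 30.2395
Terminal value at t=5: TV = D_6/(r−g) = 30.9955/(0.0998−0.025) = 414.3787
P₀ = 12.3072/(1+0.0998)^1 + 15.4086/(1+0.0998)^2 + 19.2915/(1+0.0998)^3 + 24.1530/(1+0.0998)^4 + 30.2395/(1+0.0998)^5 + 414.3787/(1+0.0998)^5 = 331.2641

£331.26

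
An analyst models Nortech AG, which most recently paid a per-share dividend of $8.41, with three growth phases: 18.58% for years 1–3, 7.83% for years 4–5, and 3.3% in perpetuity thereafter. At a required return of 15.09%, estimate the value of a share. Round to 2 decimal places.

Three-stage DDM. Project D₁…D_5; terminal Gordon value at t=5 with g = 0.033; discount at r = 0.1509.
D_1 = 9.9726
D_2 = 11.8255
D_3 = 14.0227
D_4 = 15.1206
D_5 = 16.3046
TV_5 = 16.8426/(0.1509−0.033) = 142.8552
P₀ = Σ Dₜ/(1+r)ᵗ + TV_5/(1+r)^5 = 114.2312

$114.23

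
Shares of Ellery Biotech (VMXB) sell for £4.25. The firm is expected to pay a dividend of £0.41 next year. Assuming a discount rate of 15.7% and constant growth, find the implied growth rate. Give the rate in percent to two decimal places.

From P₀ = D₁/(r − g), the implied growth is g = r − D₁/P₀.
g = 0.157 − 0.41/4.25 = 0.157 − 0.09647 = 0.06053

6.05%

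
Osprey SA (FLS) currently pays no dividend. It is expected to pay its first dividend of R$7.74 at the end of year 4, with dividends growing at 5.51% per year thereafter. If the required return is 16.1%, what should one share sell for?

Deferred-dividend DDM. At t=3 the remaining stream is a growing perpetuity with first payment D_4 = 7.74.
V_3 = D_4/(r−g) = 7.74/(0.161−0.0551) = 73.0878
P₀ = V_3/(1+r)^3 = 73.0878/(1+0.161)^3 = 46.7034

R$46.70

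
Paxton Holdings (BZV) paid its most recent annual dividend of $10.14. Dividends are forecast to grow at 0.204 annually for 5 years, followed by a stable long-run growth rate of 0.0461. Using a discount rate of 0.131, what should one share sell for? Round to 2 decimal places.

Two-stage DDM. Project D₁…D_5 at 0.204, terminal growth 0.0461, discount at r = 0.131.
D_1 = 12.2086
D_2 = 14.6991
D_3 = 17.6977
D_4 = 21.3081
D_5 = 25.6549
Terminal value at t=5: TV = D_6/(r−g) = 26.8376/(0.131−0.0461) = 316.1083
P₀ = 12.2086/(1+0.131)^1 + 14.6991/(1+0.131)^2 + 17.6977/(1+0.131)^3 + 21.3081/(1+0.131)^4 + 25.6549/(1+0.131)^5 + 316.1083/(1+0.131)^5 = 232.2178

$232.22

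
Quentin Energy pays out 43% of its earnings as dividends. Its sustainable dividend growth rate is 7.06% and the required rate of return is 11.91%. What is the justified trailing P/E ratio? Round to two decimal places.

Justified trailing P/E = b(1+g)/(r−g) = 0.43×(1+0.0706)/(0.1191−0.0706) = 9.4919

9.49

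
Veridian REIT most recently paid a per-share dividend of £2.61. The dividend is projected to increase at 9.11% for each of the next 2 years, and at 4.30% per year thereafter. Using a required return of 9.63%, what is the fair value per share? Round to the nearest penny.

Two-stage DDM. Project D₁…D_2 at 0.0911, terminal growth 0.043, discount at r = 0.0963.
D_1 = 2.8478
D_2 = 3.1072
Terminal value at t=2: TV = D_3/(r−g) = 3.2408/(0.0963−0.043) = 60.8032
P₀ = 2.8478/(1+0.0963)^1 + 3.1072/(1+0.0963)^2 + 60.8032/(1+0.0963)^2 = 55.7733

£55.77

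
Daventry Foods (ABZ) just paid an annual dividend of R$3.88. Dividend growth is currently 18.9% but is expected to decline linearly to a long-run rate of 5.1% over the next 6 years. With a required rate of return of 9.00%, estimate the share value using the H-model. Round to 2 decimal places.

H-model: P₀ = D₀[(1+g_L) + H(g_S−g_L)]/(r−g_L), with H = 6/2 = 3.
P₀ = 3.88 × [(1+0.051) + 3×(0.189−0.051)] / (0.09−0.051)
   = 3.88 × 1.4650 / 0.039 = 145.7487

R$145.75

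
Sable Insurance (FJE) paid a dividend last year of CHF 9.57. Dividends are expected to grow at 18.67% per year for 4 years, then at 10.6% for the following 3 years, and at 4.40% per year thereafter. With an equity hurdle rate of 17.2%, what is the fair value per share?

CHF 135.35

Three-stage DDM. Project D₁…D_7; terminal Gordon value at t=7 with g = 0.044; discount at r = 0.172.
D_1 = 11.3567
D_2 = 13.4770
D_3 = 15.9932
D_4 = 18.9791
D_5 = 20.9909
D_6 = 23.2159
D_7 = 25.6768
TV_7 = 26.8066/(0.172−0.044) = 209.4265
P₀ = Σ Dₜ/(1+r)ᵗ + TV_7/(1+r)^7 = 135.3508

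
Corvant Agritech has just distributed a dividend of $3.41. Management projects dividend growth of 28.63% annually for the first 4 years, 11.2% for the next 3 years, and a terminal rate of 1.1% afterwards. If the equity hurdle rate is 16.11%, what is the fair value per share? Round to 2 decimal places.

$62.27

Three-stage DDM. Project D₁…D_7; terminal Gordon value at t=7 with g = 0.011; discount at r = 0.1611.
D_1 = 4.3863
D_2 = 5.6421
D_3 = 7.2574
D_4 = 9.3352
D_5 = 10.3807
D_6 = 11.5434
D_7 = 12.8362
TV_7 = 12.9774/(0.1611−0.011) = 86.4586
P₀ = Σ Dₜ/(1+r)ᵗ + TV_7/(1+r)^7 = 62.2665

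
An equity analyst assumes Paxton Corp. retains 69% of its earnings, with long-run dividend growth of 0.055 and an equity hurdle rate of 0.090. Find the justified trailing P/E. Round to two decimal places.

Payout ratio b = 1 − 0.69 = 0.31.
Justified trailing P/E = b(1+g)/(r−g) = 0.31×(1+0.055)/(0.09−0.055) = 9.3443

9.34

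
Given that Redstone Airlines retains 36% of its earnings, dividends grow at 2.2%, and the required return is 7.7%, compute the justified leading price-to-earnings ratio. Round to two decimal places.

Payout ratio b = 1 − 0.36 = 0.64.
Justified leading P/E = b/(r−g) = 0.64/(0.077−0.022) = 11.6364

11.64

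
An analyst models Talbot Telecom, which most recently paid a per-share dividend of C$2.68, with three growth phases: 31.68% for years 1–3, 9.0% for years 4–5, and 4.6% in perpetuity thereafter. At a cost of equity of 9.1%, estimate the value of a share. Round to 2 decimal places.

Three-stage DDM. Project D₁…D_5; terminal Gordon value at t=5 with g = 0.046; discount at r = 0.091.
D_1 = 3.5290
D_2 = 4.6470
D_3 = 6.1192
D_4 = 6.6699
D_5 = 7.2702
TV_5 = 7.6046/(0.091−0.046) = 168.9921
P₀ = Σ Dₜ/(1+r)ᵗ + TV_5/(1+r)^5 = 130.5932

C$130.59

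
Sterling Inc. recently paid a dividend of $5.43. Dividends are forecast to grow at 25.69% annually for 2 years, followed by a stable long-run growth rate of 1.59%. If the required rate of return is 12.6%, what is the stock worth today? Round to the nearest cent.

Two-stage DDM. Project D₁…D_2 at 0.2569, terminal growth 0.0159, discount at r = 0.126.
D_1 = 6.8250
D_2 = 8.5783
Terminal value at t=2: TV = D_3/(r−g) = 8.7147/(0.126−0.0159) = 79.1526
P₀ = 6.8250/(1+0.126)^1 + 8.5783/(1+0.126)^2 + 79.1526/(1+0.126)^2 = 75.2564

$75.26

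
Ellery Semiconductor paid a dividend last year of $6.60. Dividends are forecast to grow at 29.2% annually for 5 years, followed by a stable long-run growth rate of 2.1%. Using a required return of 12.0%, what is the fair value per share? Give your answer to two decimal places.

Two-stage DDM. Project D₁…D_5 at 0.292, terminal growth 0.021, discount at r = 0.12.
D_1 = 8.5272
D_2 = 11.0171
D_3 = 14.2341
D_4 = 18.3905
D_5 = 23.7606
Terminal value at t=5: TV = D_6/(r−g) = 24.2595/(0.12−0.021) = 245.0457
P₀ = 8.5272/(1+0.12)^1 + 11.0171/(1+0.12)^2 + 14.2341/(1+0.12)^3 + 18.3905/(1+0.12)^4 + 23.7606/(1+0.12)^5 + 245.0457/(1+0.12)^5 = 190.7433

$190.74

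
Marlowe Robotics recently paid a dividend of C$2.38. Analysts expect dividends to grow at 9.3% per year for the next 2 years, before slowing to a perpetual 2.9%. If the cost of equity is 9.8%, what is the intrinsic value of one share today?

Two-stage DDM. Project D₁…D_2 at 0.093, terminal growth 0.029, discount at r = 0.098.
D_1 = 2.6013
D_2 = 2.8433
Terminal value at t=2: TV = D_3/(r−g) = 2.9257/(0.098−0.029) = 42.4017
P₀ = 2.6013/(1+0.098)^1 + 2.8433/(1+0.098)^2 + 42.4017/(1+0.098)^2 = 39.8981

C$39.90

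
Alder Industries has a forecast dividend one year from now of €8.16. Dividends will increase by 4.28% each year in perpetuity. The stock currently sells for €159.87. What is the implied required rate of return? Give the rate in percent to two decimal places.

Rearranging the constant-growth DDM: r = D₁/P₀ + g.
r = 8.1600 / 159.87 + 0.0428 = 0.05104 + 0.0428 = 0.09384

9.38%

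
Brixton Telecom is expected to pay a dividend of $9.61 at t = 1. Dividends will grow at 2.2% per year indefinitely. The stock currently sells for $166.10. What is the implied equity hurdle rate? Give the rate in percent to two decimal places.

7.99%

Rearranging the constant-growth DDM: r = D₁/P₀ + g.
r = 9.6100 / 166.10 + 0.022 = 0.05786 + 0.022 = 0.07986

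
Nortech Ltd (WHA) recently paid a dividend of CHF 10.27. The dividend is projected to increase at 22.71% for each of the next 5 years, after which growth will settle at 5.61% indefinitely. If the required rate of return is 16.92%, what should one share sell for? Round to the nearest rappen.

Two-stage DDM. Project D₁…D_5 at 0.2271, terminal growth 0.0561, discount at r = 0.1692.
D_1 = 12.6023
D_2 = 15.4643
D_3 = 18.9762
D_4 = 23.2858
D_5 = 28.5739
Terminal value at t=5: TV = D_6/(r−g) = 30.1769/(0.1692−0.0561) = 266.8165
P₀ = 12.6023/(1+0.1692)^1 + 15.4643/(1+0.1692)^2 + 18.9762/(1+0.1692)^3 + 23.2858/(1+0.1692)^4 + 28.5739/(1+0.1692)^5 + 266.8165/(1+0.1692)^5 = 181.6164

CHF 181.62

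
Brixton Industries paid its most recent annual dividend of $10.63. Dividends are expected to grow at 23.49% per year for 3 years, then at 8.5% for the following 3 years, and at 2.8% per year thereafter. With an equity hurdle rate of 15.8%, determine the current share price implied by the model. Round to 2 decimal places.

$154.17

Three-stage DDM. Project D₁…D_6; terminal Gordon value at t=6 with g = 0.028; discount at r = 0.158.
D_1 = 13.1270
D_2 = 16.2105
D_3 = 20.0184
D_4 = 21.7199
D_5 = 23.5661
D_6 = 25.5692
TV_6 = 26.2852/(0.158−0.028) = 202.1937
P₀ = Σ Dₜ/(1+r)ᵗ + TV_6/(1+r)^6 = 154.1687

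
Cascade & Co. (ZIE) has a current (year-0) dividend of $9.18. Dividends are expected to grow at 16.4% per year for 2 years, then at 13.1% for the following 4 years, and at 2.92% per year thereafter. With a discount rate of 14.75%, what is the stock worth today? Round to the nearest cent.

Three-stage DDM. Project D₁…D_6; terminal Gordon value at t=6 with g = 0.0292; discount at r = 0.1475.
D_1 = 10.6855
D_2 = 12.4379
D_3 = 14.0673
D_4 = 15.9101
D_5 = 17.9944
D_6 = 20.3516
TV_6 = 20.9459/(0.1475−0.0292) = 177.0574
P₀ = Σ Dₜ/(1+r)ᵗ + TV_6/(1+r)^6 = 132.7555

$132.76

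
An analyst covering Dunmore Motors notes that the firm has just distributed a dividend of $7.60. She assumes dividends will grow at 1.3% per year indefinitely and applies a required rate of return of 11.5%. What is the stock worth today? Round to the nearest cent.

$75.48

Gordon growth model: P₀ = D₁/(r − g). D₁ = 7.60 × (1 + 0.013) = 7.6988.
P₀ = 7.6988 / (0.115 − 0.013) = 7.6988 / 0.102 = 75.4784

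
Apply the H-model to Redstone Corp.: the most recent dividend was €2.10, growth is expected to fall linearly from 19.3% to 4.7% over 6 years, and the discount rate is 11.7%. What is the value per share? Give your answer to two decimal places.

H-model: P₀ = D₀[(1+g_L) + H(g_S−g_L)]/(r−g_L), with H = 6/2 = 3.
P₀ = 2.10 × [(1+0.047) + 3×(0.193−0.047)] / (0.117−0.047)
   = 2.10 × 1.4850 / 0.07 = 44.5500

€44.55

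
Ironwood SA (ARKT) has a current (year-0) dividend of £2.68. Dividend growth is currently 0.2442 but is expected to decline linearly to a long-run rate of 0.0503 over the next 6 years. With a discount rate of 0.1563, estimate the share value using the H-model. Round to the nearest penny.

H-model: P₀ = D₀[(1+g_L) + H(g_S−g_L)]/(r−g_L), with H = 6/2 = 3.
P₀ = 2.68 × [(1+0.0503) + 3×(0.2442−0.0503)] / (0.1563−0.0503)
   = 2.68 × 1.6320 / 0.106 = 41.2619

£41.26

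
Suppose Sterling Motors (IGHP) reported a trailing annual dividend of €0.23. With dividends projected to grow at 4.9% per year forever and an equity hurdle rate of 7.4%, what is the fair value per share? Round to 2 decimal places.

Gordon growth model: P₀ = D₁/(r − g). D₁ = 0.23 × (1 + 0.049) = 0.2413.
P₀ = 0.2413 / (0.074 − 0.049) = 0.2413 / 0.025 = 9.6508

€9.65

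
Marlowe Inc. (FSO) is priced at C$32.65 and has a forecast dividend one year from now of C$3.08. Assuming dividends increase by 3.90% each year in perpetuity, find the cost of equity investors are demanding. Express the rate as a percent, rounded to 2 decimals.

13.33%

Rearranging the constant-growth DDM: r = D₁/P₀ + g.
r = 3.0800 / 32.65 + 0.039 = 0.09433 + 0.039 = 0.13333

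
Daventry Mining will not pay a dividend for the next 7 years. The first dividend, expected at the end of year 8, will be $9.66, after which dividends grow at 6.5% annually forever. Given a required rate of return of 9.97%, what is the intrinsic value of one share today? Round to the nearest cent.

$143.13

Deferred-dividend DDM. At t=7 the remaining stream is a growing perpetuity with first payment D_8 = 9.66.
V_7 = D_8/(r−g) = 9.66/(0.0997−0.065) = 278.3862
P₀ = V_7/(1+r)^7 = 278.3862/(1+0.0997)^7 = 143.1291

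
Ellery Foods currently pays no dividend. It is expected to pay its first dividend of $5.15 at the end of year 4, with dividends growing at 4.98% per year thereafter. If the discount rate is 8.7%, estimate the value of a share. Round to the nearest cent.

$107.79

Deferred-dividend DDM. At t=3 the remaining stream is a growing perpetuity with first payment D_4 = 5.15.
V_3 = D_4/(r−g) = 5.15/(0.087−0.0498) = 138.4409
P₀ = V_3/(1+r)^3 = 138.4409/(1+0.087)^3 = 107.7893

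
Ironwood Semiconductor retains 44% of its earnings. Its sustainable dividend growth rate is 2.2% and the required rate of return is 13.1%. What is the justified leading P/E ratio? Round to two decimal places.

5.14

Payout ratio b = 1 − 0.44 = 0.56.
Justified leading P/E = b/(r−g) = 0.56/(0.131−0.022) = 5.1376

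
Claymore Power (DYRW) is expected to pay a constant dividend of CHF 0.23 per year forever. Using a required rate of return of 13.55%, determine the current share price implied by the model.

CHF 1.70

Zero-growth DDM (perpetuity): P₀ = D/r = 0.23 / 0.1355 = 1.6974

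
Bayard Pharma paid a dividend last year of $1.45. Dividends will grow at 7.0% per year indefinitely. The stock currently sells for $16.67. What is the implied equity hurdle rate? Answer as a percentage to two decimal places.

16.31%

Rearranging the constant-growth DDM: r = D₁/P₀ + g.
D₁ = 1.45 × (1 + 0.07) = 1.5515.
r = 1.5515 / 16.67 + 0.07 = 0.09307 + 0.07 = 0.16307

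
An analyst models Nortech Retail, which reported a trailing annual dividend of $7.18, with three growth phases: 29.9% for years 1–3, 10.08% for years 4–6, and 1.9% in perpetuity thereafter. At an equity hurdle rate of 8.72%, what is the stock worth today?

Three-stage DDM. Project D₁…D_6; terminal Gordon value at t=6 with g = 0.019; discount at r = 0.0872.
D_1 = 9.3268
D_2 = 12.1155
D_3 = 15.7381
D_4 = 17.3245
D_5 = 19.0708
D_6 = 20.9931
TV_6 = 21.3920/(0.0872−0.019) = 313.6657
P₀ = Σ Dₜ/(1+r)ᵗ + TV_6/(1+r)^6 = 258.6803

$258.68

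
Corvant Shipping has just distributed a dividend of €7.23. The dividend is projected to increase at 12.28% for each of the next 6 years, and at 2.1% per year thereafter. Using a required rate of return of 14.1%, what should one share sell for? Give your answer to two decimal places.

€96.88

Two-stage DDM. Project D₁…D_6 at 0.1228, terminal growth 0.021, discount at r = 0.141.
D_1 = 8.1178
D_2 = 9.1147
D_3 = 10.2340
D_4 = 11.4907
D_5 = 12.9018
D_6 = 14.4861
Terminal value at t=6: TV = D_7/(r−g) = 14.7904/(0.141−0.021) = 123.2529
P₀ = 8.1178/(1+0.141)^1 + 9.1147/(1+0.141)^2 + 10.2340/(1+0.141)^3 + 11.4907/(1+0.141)^4 + 12.9018/(1+0.141)^5 + 14.4861/(1+0.141)^6 + 123.2529/(1+0.141)^6 = 96.8793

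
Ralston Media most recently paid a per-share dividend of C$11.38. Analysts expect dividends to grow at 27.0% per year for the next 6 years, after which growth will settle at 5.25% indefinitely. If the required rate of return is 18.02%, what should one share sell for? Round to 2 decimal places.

C$234.59

Two-stage DDM. Project D₁…D_6 at 0.27, terminal growth 0.0525, discount at r = 0.1802.
D_1 = 14.4526
D_2 = 18.3548
D_3 = 23.3106
D_4 = 29.6045
D_5 = 37.5977
D_6 = 47.7490
Terminal value at t=6: TV = D_7/(r−g) = 50.2559/(0.1802−0.0525) = 393.5463
P₀ = 14.4526/(1+0.1802)^1 + 18.3548/(1+0.1802)^2 + 23.3106/(1+0.1802)^3 + 29.6045/(1+0.1802)^4 + 37.5977/(1+0.1802)^5 + 47.7490/(1+0.1802)^6 + 393.5463/(1+0.1802)^6 = 234.5871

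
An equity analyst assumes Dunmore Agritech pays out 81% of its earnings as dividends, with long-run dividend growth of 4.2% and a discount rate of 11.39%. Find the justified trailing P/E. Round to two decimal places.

11.74

Justified trailing P/E = b(1+g)/(r−g) = 0.81×(1+0.042)/(0.1139−0.042) = 11.7388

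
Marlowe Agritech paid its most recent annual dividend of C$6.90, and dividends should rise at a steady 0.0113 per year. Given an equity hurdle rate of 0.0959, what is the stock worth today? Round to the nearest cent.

Gordon growth model: P₀ = D₁/(r − g). D₁ = 6.90 × (1 + 0.0113) = 6.9780.
P₀ = 6.9780 / (0.0959 − 0.0113) = 6.9780 / 0.0846 = 82.4819

C$82.48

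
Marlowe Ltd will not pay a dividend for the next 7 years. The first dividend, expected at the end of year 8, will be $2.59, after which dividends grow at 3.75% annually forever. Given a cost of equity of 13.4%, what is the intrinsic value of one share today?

$11.13

Deferred-dividend DDM. At t=7 the remaining stream is a growing perpetuity with first payment D_8 = 2.59.
V_7 = D_8/(r−g) = 2.59/(0.134−0.0375) = 26.8394
P₀ = V_7/(1+r)^7 = 26.8394/(1+0.134)^7 = 11.1296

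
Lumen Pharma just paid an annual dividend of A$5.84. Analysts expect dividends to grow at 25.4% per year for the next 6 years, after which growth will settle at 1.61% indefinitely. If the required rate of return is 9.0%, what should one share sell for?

Two-stage DDM. Project D₁…D_6 at 0.254, terminal growth 0.0161, discount at r = 0.09.
D_1 = 7.3234
D_2 = 9.1835
D_3 = 11.5161
D_4 = 14.4412
D_5 = 18.1093
D_6 = 22.7090
Terminal value at t=6: TV = D_7/(r−g) = 23.0746/(0.09−0.0161) = 312.2411
P₀ = 7.3234/(1+0.09)^1 + 9.1835/(1+0.09)^2 + 11.5161/(1+0.09)^3 + 14.4412/(1+0.09)^4 + 18.1093/(1+0.09)^5 + 22.7090/(1+0.09)^6 + 312.2411/(1+0.09)^6 = 245.0609

A$245.06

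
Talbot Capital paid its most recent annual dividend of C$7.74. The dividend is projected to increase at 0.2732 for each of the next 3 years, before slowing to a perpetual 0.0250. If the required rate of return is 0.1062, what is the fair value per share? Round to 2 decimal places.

Two-stage DDM. Project D₁…D_3 at 0.2732, terminal growth 0.025, discount at r = 0.1062.
D_1 = 9.8546
D_2 = 12.5468
D_3 = 15.9746
Terminal value at t=3: TV = D_4/(r−g) = 16.3740/(0.1062−0.025) = 201.6502
P₀ = 9.8546/(1+0.1062)^1 + 12.5468/(1+0.1062)^2 + 15.9746/(1+0.1062)^3 + 201.6502/(1+0.1062)^3 = 179.9328

C$179.93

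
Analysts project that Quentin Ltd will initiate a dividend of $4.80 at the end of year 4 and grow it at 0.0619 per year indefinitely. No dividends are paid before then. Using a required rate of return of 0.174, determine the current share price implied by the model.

$26.46

Deferred-dividend DDM. At t=3 the remaining stream is a growing perpetuity with first payment D_4 = 4.80.
V_3 = D_4/(r−g) = 4.80/(0.174−0.0619) = 42.8189
P₀ = V_3/(1+r)^3 = 42.8189/(1+0.174)^3 = 26.4625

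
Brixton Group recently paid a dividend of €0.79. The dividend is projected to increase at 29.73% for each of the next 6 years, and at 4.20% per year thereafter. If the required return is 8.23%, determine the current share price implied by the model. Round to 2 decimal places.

€69.95

Two-stage DDM. Project D₁…D_6 at 0.2973, terminal growth 0.042, discount at r = 0.0823.
D_1 = 1.0249
D_2 = 1.3296
D_3 = 1.7248
D_4 = 2.2376
D_5 = 2.9029
D_6 = 3.7659
Terminal value at t=6: TV = D_7/(r−g) = 3.9241/(0.0823−0.042) = 97.3716
P₀ = 1.0249/(1+0.0823)^1 + 1.3296/(1+0.0823)^2 + 1.7248/(1+0.0823)^3 + 2.2376/(1+0.0823)^4 + 2.9029/(1+0.0823)^5 + 3.7659/(1+0.0823)^6 + 97.3716/(1+0.0823)^6 = 69.9535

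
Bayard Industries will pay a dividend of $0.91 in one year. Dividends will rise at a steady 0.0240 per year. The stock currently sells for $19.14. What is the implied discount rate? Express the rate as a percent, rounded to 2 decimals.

7.15%

Rearranging the constant-growth DDM: r = D₁/P₀ + g.
r = 0.9100 / 19.14 + 0.024 = 0.04754 + 0.024 = 0.07154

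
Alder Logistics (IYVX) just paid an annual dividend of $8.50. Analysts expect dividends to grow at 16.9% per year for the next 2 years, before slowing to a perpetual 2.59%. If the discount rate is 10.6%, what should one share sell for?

Two-stage DDM. Project D₁…D_2 at 0.169, terminal growth 0.0259, discount at r = 0.106.
D_1 = 9.9365
D_2 = 11.6158
Terminal value at t=2: TV = D_3/(r−g) = 11.9166/(0.106−0.0259) = 148.7717
P₀ = 9.9365/(1+0.106)^1 + 11.6158/(1+0.106)^2 + 148.7717/(1+0.106)^2 = 140.1016

$140.10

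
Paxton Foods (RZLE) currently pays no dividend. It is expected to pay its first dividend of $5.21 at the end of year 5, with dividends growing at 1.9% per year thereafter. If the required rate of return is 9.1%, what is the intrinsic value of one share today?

$51.07

Deferred-dividend DDM. At t=4 the remaining stream is a growing perpetuity with first payment D_5 = 5.21.
V_4 = D_5/(r−g) = 5.21/(0.091−0.019) = 72.3611
P₀ = V_4/(1+r)^4 = 72.3611/(1+0.091)^4 = 51.0747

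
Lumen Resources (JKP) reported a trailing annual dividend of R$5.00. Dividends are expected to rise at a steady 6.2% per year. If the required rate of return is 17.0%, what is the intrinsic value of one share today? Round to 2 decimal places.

Gordon growth model: P₀ = D₁/(r − g). D₁ = 5.00 × (1 + 0.062) = 5.3100.
P₀ = 5.3100 / (0.17 − 0.062) = 5.3100 / 0.108 = 49.1667

R$49.17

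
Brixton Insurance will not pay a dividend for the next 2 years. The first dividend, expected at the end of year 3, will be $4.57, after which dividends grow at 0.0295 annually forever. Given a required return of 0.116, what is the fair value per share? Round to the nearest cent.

$42.42

Deferred-dividend DDM. At t=2 the remaining stream is a growing perpetuity with first payment D_3 = 4.57.
V_2 = D_3/(r−g) = 4.57/(0.116−0.0295) = 52.8324
P₀ = V_2/(1+r)^2 = 52.8324/(1+0.116)^2 = 42.4201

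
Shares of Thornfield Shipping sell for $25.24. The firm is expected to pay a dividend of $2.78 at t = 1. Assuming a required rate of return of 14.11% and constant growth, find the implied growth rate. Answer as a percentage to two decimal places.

From P₀ = D₁/(r − g), the implied growth is g = r − D₁/P₀.
g = 0.1411 − 2.78/25.24 = 0.1411 − 0.11014 = 0.03096

3.10%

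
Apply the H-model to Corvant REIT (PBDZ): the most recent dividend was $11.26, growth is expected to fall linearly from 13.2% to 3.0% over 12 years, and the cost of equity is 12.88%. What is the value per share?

H-model: P₀ = D₀[(1+g_L) + H(g_S−g_L)]/(r−g_L), with H = 12/2 = 6.
P₀ = 11.26 × [(1+0.03) + 6×(0.132−0.03)] / (0.1288−0.03)
   = 11.26 × 1.6420 / 0.0988 = 187.1348

$187.13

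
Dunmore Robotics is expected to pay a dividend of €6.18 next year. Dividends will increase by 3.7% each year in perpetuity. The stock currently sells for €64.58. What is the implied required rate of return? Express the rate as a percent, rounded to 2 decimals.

13.27%

Rearranging the constant-growth DDM: r = D₁/P₀ + g.
r = 6.1800 / 64.58 + 0.037 = 0.09570 + 0.037 = 0.13270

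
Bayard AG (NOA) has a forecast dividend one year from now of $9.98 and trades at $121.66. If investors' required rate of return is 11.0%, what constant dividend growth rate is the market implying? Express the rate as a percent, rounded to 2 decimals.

From P₀ = D₁/(r − g), the implied growth is g = r − D₁/P₀.
g = 0.11 − 9.98/121.66 = 0.11 − 0.08203 = 0.02797

2.80%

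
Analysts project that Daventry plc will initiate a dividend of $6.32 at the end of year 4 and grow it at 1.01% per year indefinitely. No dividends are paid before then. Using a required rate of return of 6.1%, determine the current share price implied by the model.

Deferred-dividend DDM. At t=3 the remaining stream is a growing perpetuity with first payment D_4 = 6.32.
V_3 = D_4/(r−g) = 6.32/(0.061−0.0101) = 124.1650
P₀ = V_3/(1+r)^3 = 124.1650/(1+0.061)^3 = 103.9569

$103.96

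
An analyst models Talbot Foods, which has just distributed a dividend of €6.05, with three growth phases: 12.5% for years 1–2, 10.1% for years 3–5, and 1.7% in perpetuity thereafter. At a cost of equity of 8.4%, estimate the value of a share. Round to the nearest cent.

Three-stage DDM. Project D₁…D_5; terminal Gordon value at t=5 with g = 0.017; discount at r = 0.084.
D_1 = 6.8062
D_2 = 7.6570
D_3 = 8.4304
D_4 = 9.2819
D_5 = 10.2193
TV_5 = 10.3931/(0.084−0.017) = 155.1203
P₀ = Σ Dₜ/(1+r)ᵗ + TV_5/(1+r)^5 = 136.6024

€136.60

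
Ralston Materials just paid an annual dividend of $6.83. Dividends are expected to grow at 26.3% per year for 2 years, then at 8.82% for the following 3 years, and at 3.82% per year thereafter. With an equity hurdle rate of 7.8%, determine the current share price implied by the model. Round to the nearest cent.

$297.61

Three-stage DDM. Project D₁…D_5; terminal Gordon value at t=5 with g = 0.0382; discount at r = 0.078.
D_1 = 8.6263
D_2 = 10.8950
D_3 = 11.8559
D_4 = 12.9016
D_5 = 14.0396
TV_5 = 14.5759/(0.078−0.0382) = 366.2280
P₀ = Σ Dₜ/(1+r)ᵗ + TV_5/(1+r)^5 = 297.6087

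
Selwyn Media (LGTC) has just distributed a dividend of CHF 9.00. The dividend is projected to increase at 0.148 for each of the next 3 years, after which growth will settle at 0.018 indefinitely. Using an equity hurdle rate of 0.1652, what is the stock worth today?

CHF 85.74

Two-stage DDM. Project D₁…D_3 at 0.148, terminal growth 0.018, discount at r = 0.1652.
D_1 = 10.3320
D_2 = 11.8611
D_3 = 13.6166
Terminal value at t=3: TV = D_4/(r−g) = 13.8617/(0.1652−0.018) = 94.1690
P₀ = 10.3320/(1+0.1652)^1 + 11.8611/(1+0.1652)^2 + 13.6166/(1+0.1652)^3 + 94.1690/(1+0.1652)^3 = 85.7367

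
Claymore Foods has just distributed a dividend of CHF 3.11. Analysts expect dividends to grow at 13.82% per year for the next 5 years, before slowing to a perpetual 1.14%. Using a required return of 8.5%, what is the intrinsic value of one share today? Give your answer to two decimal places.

Two-stage DDM. Project D₁…D_5 at 0.1382, terminal growth 0.0114, discount at r = 0.085.
D_1 = 3.5398
D_2 = 4.0290
D_3 = 4.5858
D_4 = 5.2196
D_5 = 5.9409
Terminal value at t=5: TV = D_6/(r−g) = 6.0086/(0.085−0.0114) = 81.6391
P₀ = 3.5398/(1+0.085)^1 + 4.0290/(1+0.085)^2 + 4.5858/(1+0.085)^3 + 5.2196/(1+0.085)^4 + 5.9409/(1+0.085)^5 + 81.6391/(1+0.085)^5 = 72.2862

CHF 72.29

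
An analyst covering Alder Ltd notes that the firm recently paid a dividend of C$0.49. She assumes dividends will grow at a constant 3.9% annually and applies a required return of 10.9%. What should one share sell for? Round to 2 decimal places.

C$7.27

Gordon growth model: P₀ = D₁/(r − g). D₁ = 0.49 × (1 + 0.039) = 0.5091.
P₀ = 0.5091 / (0.109 − 0.039) = 0.5091 / 0.07 = 7.2730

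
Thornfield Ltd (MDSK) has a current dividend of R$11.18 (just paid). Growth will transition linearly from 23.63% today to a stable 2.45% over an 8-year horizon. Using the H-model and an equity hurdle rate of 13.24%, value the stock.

H-model: P₀ = D₀[(1+g_L) + H(g_S−g_L)]/(r−g_L), with H = 8/2 = 4.
P₀ = 11.18 × [(1+0.0245) + 4×(0.2363−0.0245)] / (0.1324−0.0245)
   = 11.18 × 1.8717 / 0.1079 = 193.9352

R$193.94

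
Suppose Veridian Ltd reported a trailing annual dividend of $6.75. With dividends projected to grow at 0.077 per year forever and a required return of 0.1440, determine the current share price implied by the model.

Gordon growth model: P₀ = D₁/(r − g). D₁ = 6.75 × (1 + 0.077) = 7.2698.
P₀ = 7.2698 / (0.144 − 0.077) = 7.2698 / 0.067 = 108.5037

$108.50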